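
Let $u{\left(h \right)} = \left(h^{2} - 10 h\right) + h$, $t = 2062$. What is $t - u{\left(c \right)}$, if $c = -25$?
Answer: $1212$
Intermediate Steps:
$u{\left(h \right)} = h^{2} - 9 h$
$t - u{\left(c \right)} = 2062 - - 25 \left(-9 - 25\right) = 2062 - \left(-25\right) \left(-34\right) = 2062 - 850 = 1212$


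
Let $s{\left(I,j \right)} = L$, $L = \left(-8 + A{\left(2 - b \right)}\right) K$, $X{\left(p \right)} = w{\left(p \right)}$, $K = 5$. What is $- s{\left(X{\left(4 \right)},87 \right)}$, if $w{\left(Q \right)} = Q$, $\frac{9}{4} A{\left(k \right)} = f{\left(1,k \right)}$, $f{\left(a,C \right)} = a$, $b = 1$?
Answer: $\frac{340}{9} \approx 37.778$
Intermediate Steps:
$A{\left(k \right)} = \frac{4}{9}$ ($A{\left(k \right)} = \frac{4}{9} \cdot 1 = \frac{4}{9}$)
$X{\left(p \right)} = p$
$L = - \frac{340}{9}$ ($L = \left(-8 + \frac{4}{9}\right) 5 = \left(- \frac{68}{9}\right) 5 = - \frac{340}{9} \approx -37.778$)
$s{\left(I,j \right)} = - \frac{340}{9}$
$- s{\left(X{\left(4 \right)},87 \right)} = \left(-1\right) \left(- \frac{340}{9}\right) = \frac{340}{9}$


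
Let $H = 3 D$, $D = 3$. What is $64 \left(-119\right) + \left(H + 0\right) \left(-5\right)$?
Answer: $-7661$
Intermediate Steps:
$H = 9$ ($H = 3 \cdot 3 = 9$)
$64 \left(-119\right) + \left(H + 0\right) \left(-5\right) = 64 \left(-119\right) + \left(9 + 0\right) \left(-5\right) = -7616 + 9 \left(-5\right) = -7616 - 45 = -7661$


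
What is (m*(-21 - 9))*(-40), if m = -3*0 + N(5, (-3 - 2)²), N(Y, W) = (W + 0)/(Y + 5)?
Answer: 3000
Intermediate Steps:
N(Y, W) = W/(5 + Y)
m = 5/2 (m = -3*0 + (-3 - 2)²/(5 + 5) = 0 + (-5)²/10 = 0 + 25*(⅒) = 0 + 5/2 = 5/2 ≈ 2.5000)
(m*(-21 - 9))*(-40) = (5*(-21 - 9)/2)*(-40) = ((5/2)*(-30))*(-40) = -75*(-40) = 3000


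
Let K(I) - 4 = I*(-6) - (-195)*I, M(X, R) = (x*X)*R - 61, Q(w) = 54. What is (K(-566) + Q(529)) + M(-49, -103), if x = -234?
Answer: -1287975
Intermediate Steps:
M(X, R) = -61 - 234*R*X (M(X, R) = (-234*X)*R - 61 = -234*R*X - 61 = -61 - 234*R*X)
K(I) = 4 + 189*I (K(I) = 4 + (I*(-6) - (-195)*I) = 4 + (-6*I + 195*I) = 4 + 189*I)
(K(-566) + Q(529)) + M(-49, -103) = ((4 + 189*(-566)) + 54) + (-61 - 234*(-103)*(-49)) = ((4 - 106974) + 54) + (-61 - 1180998) = (-106970 + 54) - 1181059 = -106916 - 1181059 = -1287975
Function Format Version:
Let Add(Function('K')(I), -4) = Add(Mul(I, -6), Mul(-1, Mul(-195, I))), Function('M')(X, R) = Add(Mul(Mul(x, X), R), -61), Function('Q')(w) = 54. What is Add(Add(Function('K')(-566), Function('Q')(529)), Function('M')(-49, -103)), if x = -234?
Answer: -1287975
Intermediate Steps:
Function('M')(X, R) = Add(-61, Mul(-234, R, X)) (Function('M')(X, R) = Add(Mul(Mul(-234, X), R), -61) = Add(Mul(-234, R, X), -61) = Add(-61, Mul(-234, R, X)))
Function('K')(I) = Add(4, Mul(189, I)) (Function('K')(I) = Add(4, Add(Mul(I, -6), Mul(-1, Mul(-195, I)))) = Add(4, Add(Mul(-6, I), Mul(195, I))) = Add(4, Mul(189, I)))
Add(Add(Function('K')(-566), Function('Q')(529)), Function('M')(-49, -103)) = Add(Add(Add(4, Mul(189, -566)), 54), Add(-61, Mul(-234, -103, -49))) = Add(Add(Add(4, -106974), 54), Add(-61, -1180998)) = Add(Add(-106970, 54), -1181059) = Add(-106916, -1181059) = -1287975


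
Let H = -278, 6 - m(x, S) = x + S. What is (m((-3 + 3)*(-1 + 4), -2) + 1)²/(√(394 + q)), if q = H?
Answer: 81*√29/58 ≈ 7.5207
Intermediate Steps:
m(x, S) = 6 - S - x (m(x, S) = 6 - (x + S) = 6 - (S + x) = 6 + (-S - x) = 6 - S - x)
q = -278
(m((-3 + 3)*(-1 + 4), -2) + 1)²/(√(394 + q)) = ((6 - 1*(-2) - (-3 + 3)*(-1 + 4)) + 1)²/(√(394 - 278)) = ((6 + 2 - 0*3) + 1)²/(√116) = ((6 + 2 - 1*0) + 1)²/((2*√29)) = ((6 + 2 + 0) + 1)²*(√29/58) = (8 + 1)²*(√29/58) = 9²*(√29/58) = 81*(√29/58) = 81*√29/58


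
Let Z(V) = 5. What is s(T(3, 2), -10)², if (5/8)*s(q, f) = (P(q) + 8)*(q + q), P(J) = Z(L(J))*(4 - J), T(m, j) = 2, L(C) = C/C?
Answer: 331776/25 ≈ 13271.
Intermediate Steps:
L(C) = 1
P(J) = 20 - 5*J (P(J) = 5*(4 - J) = 20 - 5*J)
s(q, f) = 16*q*(28 - 5*q)/5 (s(q, f) = 8*(((20 - 5*q) + 8)*(q + q))/5 = 8*((28 - 5*q)*(2*q))/5 = 8*(2*q*(28 - 5*q))/5 = 16*q*(28 - 5*q)/5)
s(T(3, 2), -10)² = ((16/5)*2*(28 - 5*2))² = ((16/5)*2*(28 - 10))² = ((16/5)*2*18)² = (576/5)² = 331776/25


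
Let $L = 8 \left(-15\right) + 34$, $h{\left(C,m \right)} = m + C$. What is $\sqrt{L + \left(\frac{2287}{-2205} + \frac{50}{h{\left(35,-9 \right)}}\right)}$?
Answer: $\frac{2 i \sqrt{39646685}}{1365} \approx 9.2257 i$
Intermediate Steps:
$h{\left(C,m \right)} = C + m$
$L = -86$ ($L = -120 + 34 = -86$)
$\sqrt{L + \left(\frac{2287}{-2205} + \frac{50}{h{\left(35,-9 \right)}}\right)} = \sqrt{-86 + \left(\frac{2287}{-2205} + \frac{50}{35 - 9}\right)} = \sqrt{-86 + \left(2287 \left(- \frac{1}{2205}\right) + \frac{50}{26}\right)} = \sqrt{-86 + \left(- \frac{2287}{2205} + 50 \cdot \frac{1}{26}\right)} = \sqrt{-86 + \left(- \frac{2287}{2205} + \frac{25}{13}\right)} = \sqrt{-86 + \frac{25394}{28665}} = \sqrt{- \frac{2439796}{28665}} = \frac{2 i \sqrt{39646685}}{1365}$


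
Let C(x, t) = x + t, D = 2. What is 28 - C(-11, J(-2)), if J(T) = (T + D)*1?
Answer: 39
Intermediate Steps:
J(T) = 2 + T (J(T) = (T + 2)*1 = (2 + T)*1 = 2 + T)
C(x, t) = t + x
28 - C(-11, J(-2)) = 28 - ((2 - 2) - 11) = 28 - (0 - 11) = 28 - 1*(-11) = 28 + 11 = 39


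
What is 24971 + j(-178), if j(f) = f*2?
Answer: 24615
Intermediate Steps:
j(f) = 2*f
24971 + j(-178) = 24971 + 2*(-178) = 24971 - 356 = 24615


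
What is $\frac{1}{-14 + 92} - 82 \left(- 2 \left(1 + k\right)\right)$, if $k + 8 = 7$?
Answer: $\frac{1}{78} \approx 0.012821$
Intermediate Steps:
$k = -1$ ($k = -8 + 7 = -1$)
$\frac{1}{-14 + 92} - 82 \left(- 2 \left(1 + k\right)\right) = \frac{1}{-14 + 92} - 82 \left(- 2 \left(1 - 1\right)\right) = \frac{1}{78} - 82 \left(\left(-2\right) 0\right) = \frac{1}{78} - 0 = \frac{1}{78} + 0 = \frac{1}{78}$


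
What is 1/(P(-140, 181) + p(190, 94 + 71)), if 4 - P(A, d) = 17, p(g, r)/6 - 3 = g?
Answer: 1/1145 ≈ 0.00087336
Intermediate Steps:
p(g, r) = 18 + 6*g
P(A, d) = -13 (P(A, d) = 4 - 1*17 = 4 - 17 = -13)
1/(P(-140, 181) + p(190, 94 + 71)) = 1/(-13 + (18 + 6*190)) = 1/(-13 + (18 + 1140)) = 1/(-13 + 1158) = 1/1145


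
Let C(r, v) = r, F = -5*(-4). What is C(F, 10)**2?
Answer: 400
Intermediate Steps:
F = 20
C(F, 10)**2 = 20**2 = 400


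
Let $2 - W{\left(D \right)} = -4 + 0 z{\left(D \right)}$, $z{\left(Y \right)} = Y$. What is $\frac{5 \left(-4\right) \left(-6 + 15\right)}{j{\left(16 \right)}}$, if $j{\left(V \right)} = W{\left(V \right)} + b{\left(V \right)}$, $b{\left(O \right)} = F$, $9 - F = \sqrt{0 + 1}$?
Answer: $- \frac{90}{7} \approx -12.857$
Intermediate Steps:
$F = 8$ ($F = 9 - \sqrt{0 + 1} = 9 - \sqrt{1} = 9 - 1 = 8$)
$W{\left(D \right)} = 6$ ($W{\left(D \right)} = 2 - \left(-4 + 0 D\right) = 2 - \left(-4 + 0\right) = 2 - -4 = 2 + 4 = 6$)
$b{\left(O \right)} = 8$
$j{\left(V \right)} = 14$ ($j{\left(V \right)} = 6 + 8 = 14$)
$\frac{5 \left(-4\right) \left(-6 + 15\right)}{j{\left(16 \right)}} = \frac{5 \left(-4\right) \left(-6 + 15\right)}{14} = \left(-20\right) 9 \cdot \frac{1}{14} = \left(-180\right) \frac{1}{14} = - \frac{90}{7}$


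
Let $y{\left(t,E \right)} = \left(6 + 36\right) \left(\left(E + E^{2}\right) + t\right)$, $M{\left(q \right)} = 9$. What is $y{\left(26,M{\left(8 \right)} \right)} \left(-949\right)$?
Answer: $-4623528$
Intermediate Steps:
$y{\left(t,E \right)} = 42 E + 42 t + 42 E^{2}$ ($y{\left(t,E \right)} = 42 \left(E + t + E^{2}\right) = 42 E + 42 t + 42 E^{2}$)
$y{\left(26,M{\left(8 \right)} \right)} \left(-949\right) = \left(42 \cdot 9 + 42 \cdot 26 + 42 \cdot 9^{2}\right) \left(-949\right) = \left(378 + 1092 + 42 \cdot 81\right) \left(-949\right) = \left(378 + 1092 + 3402\right) \left(-949\right) = 4872 \left(-949\right) = -4623528$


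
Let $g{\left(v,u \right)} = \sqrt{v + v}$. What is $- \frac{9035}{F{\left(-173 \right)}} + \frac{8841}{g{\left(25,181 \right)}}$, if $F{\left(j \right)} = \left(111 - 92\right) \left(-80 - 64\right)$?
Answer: $\frac{9035}{2736} + \frac{8841 \sqrt{2}}{10} \approx 1253.6$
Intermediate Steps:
$F{\left(j \right)} = -2736$ ($F{\left(j \right)} = 19 \left(-144\right) = -2736$)
$g{\left(v,u \right)} = \sqrt{2} \sqrt{v}$ ($g{\left(v,u \right)} = \sqrt{2 v} = \sqrt{2} \sqrt{v}$)
$- \frac{9035}{F{\left(-173 \right)}} + \frac{8841}{g{\left(25,181 \right)}} = - \frac{9035}{-2736} + \frac{8841}{\sqrt{2} \sqrt{25}} = \left(-9035\right) \left(- \frac{1}{2736}\right) + \frac{8841}{\sqrt{2} \cdot 5} = \frac{9035}{2736} + \frac{8841}{5 \sqrt{2}} = \frac{9035}{2736} + 8841 \frac{\sqrt{2}}{10} = \frac{9035}{2736} + \frac{8841 \sqrt{2}}{10}$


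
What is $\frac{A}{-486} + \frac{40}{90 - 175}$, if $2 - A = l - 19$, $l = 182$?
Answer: $- \frac{1151}{8262} \approx -0.13931$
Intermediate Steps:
$A = -161$ ($A = 2 - \left(182 - 19\right) = 2 - 163 = -161$)
$\frac{A}{-486} + \frac{40}{90 - 175} = - \frac{161}{-486} + \frac{40}{90 - 175} = \left(-161\right) \left(- \frac{1}{486}\right) + \frac{40}{90 - 175} = \frac{161}{486} + \frac{40}{-85} = \frac{161}{486} + 40 \left(- \frac{1}{85}\right) = \frac{161}{486} - \frac{8}{17} = - \frac{1151}{8262}$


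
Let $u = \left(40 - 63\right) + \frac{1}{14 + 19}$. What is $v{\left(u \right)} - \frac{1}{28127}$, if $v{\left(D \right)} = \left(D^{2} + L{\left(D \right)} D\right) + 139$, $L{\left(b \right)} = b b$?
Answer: $- \frac{1052368274216}{91890909} \approx -11452.0$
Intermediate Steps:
$L{\left(b \right)} = b^{2}$
$u = - \frac{758}{33}$ ($u = -23 + \frac{1}{33} = - \frac{758}{33} \approx -22.97$)
$v{\left(D \right)} = 139 + D^{2} + D^{3}$ ($v{\left(D \right)} = \left(D^{2} + D^{2} D\right) + 139 = \left(D^{2} + D^{3}\right) + 139 = 139 + D^{2} + D^{3}$)
$v{\left(u \right)} - \frac{1}{28127} = \left(139 + \left(- \frac{758}{33}\right)^{2} + \left(- \frac{758}{33}\right)^{3}\right) - \frac{1}{28127} = \left(139 + \frac{574564}{1089} - \frac{435519512}{35937}\right) - \frac{1}{28127} = - \frac{411563657}{35937} - \frac{1}{28127} = - \frac{1052368274216}{91890909}$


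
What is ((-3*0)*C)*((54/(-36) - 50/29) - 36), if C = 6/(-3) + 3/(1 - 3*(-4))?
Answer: 0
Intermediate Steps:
C = -23/13 (C = 6*(-1/3) + 3/(1 + 12) = -2 + 3/13 = -23/13 ≈ -1.7692)
((-3*0)*C)*((54/(-36) - 50/29) - 36) = (-3*0*(-23/13))*((54/(-36) - 50/29) - 36) = (0*(-23/13))*((54*(-1/36) - 50*1/29) - 36) = 0*((-3/2 - 50/29) - 36) = 0*(-187/58 - 36) = 0*(-2275/58) = 0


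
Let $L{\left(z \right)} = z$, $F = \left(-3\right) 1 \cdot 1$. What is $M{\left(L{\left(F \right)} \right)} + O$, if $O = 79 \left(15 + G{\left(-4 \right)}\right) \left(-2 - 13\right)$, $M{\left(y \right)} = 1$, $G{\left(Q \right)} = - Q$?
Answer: $-22514$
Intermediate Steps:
$F = -3$ ($F = \left(-3\right) 1 = -3$)
$O = -22515$ ($O = 79 \left(15 - -4\right) \left(-2 - 13\right) = 79 \left(15 + 4\right) \left(-15\right) = 79 \cdot 19 \left(-15\right) = 79 \left(-285\right) = -22515$)
$M{\left(L{\left(F \right)} \right)} + O = 1 - 22515 = -22514$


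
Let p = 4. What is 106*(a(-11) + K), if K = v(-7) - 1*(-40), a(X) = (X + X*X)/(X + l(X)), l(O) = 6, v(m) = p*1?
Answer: 2332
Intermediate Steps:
v(m) = 4 (v(m) = 4*1 = 4)
a(X) = (X + X²)/(6 + X) (a(X) = (X + X*X)/(X + 6) = (X + X²)/(6 + X))
K = 44 (K = 4 - 1*(-40) = 4 + 40 = 44)
106*(a(-11) + K) = 106*(-11*(1 - 11)/(6 - 11) + 44) = 106*(-11*(-10)/(-5) + 44) = 106*(-11*(-⅕)*(-10) + 44) = 106*(-22 + 44) = 106*22 = 2332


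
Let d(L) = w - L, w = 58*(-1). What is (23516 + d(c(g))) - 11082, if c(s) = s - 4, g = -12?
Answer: 12392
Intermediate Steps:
c(s) = -4 + s
w = -58
d(L) = -58 - L
(23516 + d(c(g))) - 11082 = (23516 + (-58 - (-4 - 12))) - 11082 = (23516 + (-58 - 1*(-16))) - 11082 = (23516 + (-58 + 16)) - 11082 = (23516 - 42) - 11082 = 23474 - 11082 = 12392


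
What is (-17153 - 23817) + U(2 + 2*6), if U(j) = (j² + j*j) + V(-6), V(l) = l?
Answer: -40584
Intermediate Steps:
U(j) = -6 + 2*j² (U(j) = (j² + j*j) - 6 = (j² + j²) - 6 = 2*j² - 6 = -6 + 2*j²)
(-17153 - 23817) + U(2 + 2*6) = (-17153 - 23817) + (-6 + 2*(2 + 2*6)²) = -40970 + (-6 + 2*(2 + 12)²) = -40970 + (-6 + 2*14²) = -40970 + (-6 + 2*196) = -40970 + (-6 + 392) = -40970 + 386 = -40584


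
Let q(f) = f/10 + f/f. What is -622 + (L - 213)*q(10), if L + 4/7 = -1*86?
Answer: -8548/7 ≈ -1221.1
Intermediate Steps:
q(f) = 1 + f/10 (q(f) = f*(1/10) + 1 = f/10 + 1 = 1 + f/10)
L = -606/7 (L = -4/7 - 1*86 = -4/7 - 86 = -606/7 ≈ -86.571)
-622 + (L - 213)*q(10) = -622 + (-606/7 - 213)*(1 + (1/10)*10) = -622 - 2097*(1 + 1)/7 = -622 - 2097/7*2 = -622 - 4194/7 = -8548/7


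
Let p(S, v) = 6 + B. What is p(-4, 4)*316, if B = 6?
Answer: 3792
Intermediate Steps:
p(S, v) = 12 (p(S, v) = 6 + 6 = 12)
p(-4, 4)*316 = 12*316 = 3792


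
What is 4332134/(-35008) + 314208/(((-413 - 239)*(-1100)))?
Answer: -96750209723/784616800 ≈ -123.31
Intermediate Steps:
4332134/(-35008) + 314208/(((-413 - 239)*(-1100))) = 4332134*(-1/35008) + 314208/((-652*(-1100))) = -2166067/17504 + 314208/717200 = -2166067/17504 + 314208*(1/717200) = -2166067/17504 + 19638/44825 = -96750209723/784616800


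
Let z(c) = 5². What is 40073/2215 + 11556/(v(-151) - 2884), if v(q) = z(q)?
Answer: 29657389/2110895 ≈ 14.050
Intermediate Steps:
z(c) = 25
v(q) = 25
40073/2215 + 11556/(v(-151) - 2884) = 40073/2215 + 11556/(25 - 2884) = 40073*(1/2215) + 11556/(-2859) = 40073/2215 + 11556*(-1/2859) = 40073/2215 - 3852/953 = 29657389/2110895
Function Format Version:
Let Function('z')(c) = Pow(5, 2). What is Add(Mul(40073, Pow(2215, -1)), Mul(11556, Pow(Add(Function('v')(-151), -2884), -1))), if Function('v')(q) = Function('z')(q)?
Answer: Rational(29657389, 2110895) ≈ 14.050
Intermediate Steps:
Function('z')(c) = 25
Function('v')(q) = 25
Add(Mul(40073, Pow(2215, -1)), Mul(11556, Pow(Add(Function('v')(-151), -2884), -1))) = Add(Mul(40073, Pow(2215, -1)), Mul(11556, Pow(Add(25, -2884), -1))) = Add(Mul(40073, Rational(1, 2215)), Mul(11556, Pow(-2859, -1))) = Add(Rational(40073, 2215), Mul(11556, Rational(-1, 2859))) = Add(Rational(40073, 2215), Rational(-3852, 953)) = Rational(29657389, 2110895)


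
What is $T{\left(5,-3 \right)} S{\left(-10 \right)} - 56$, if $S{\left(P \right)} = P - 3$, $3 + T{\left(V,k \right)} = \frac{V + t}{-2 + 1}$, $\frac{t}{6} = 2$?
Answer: $204$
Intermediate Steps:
$t = 12$ ($t = 6 \cdot 2 = 12$)
$T{\left(V,k \right)} = -15 - V$ ($T{\left(V,k \right)} = -3 + \frac{V + 12}{-2 + 1} = -3 + \frac{12 + V}{-1} = -3 + \left(12 + V\right) \left(-1\right) = -3 - \left(12 + V\right) = -15 - V$)
$S{\left(P \right)} = -3 + P$ ($S{\left(P \right)} = P - 3 = -3 + P$)
$T{\left(5,-3 \right)} S{\left(-10 \right)} - 56 = \left(-15 - 5\right) \left(-3 - 10\right) - 56 = \left(-15 - 5\right) \left(-13\right) - 56 = \left(-20\right) \left(-13\right) - 56 = 260 - 56 = 204$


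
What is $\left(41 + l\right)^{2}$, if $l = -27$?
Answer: $196$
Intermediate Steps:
$\left(41 + l\right)^{2} = \left(41 - 27\right)^{2} = 14^{2} = 196$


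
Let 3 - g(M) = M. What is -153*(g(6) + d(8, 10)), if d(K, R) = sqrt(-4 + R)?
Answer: 459 - 153*sqrt(6) ≈ 84.228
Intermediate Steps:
g(M) = 3 - M
-153*(g(6) + d(8, 10)) = -153*((3 - 1*6) + sqrt(-4 + 10)) = -153*((3 - 6) + sqrt(6)) = -153*(-3 + sqrt(6)) = 459 - 153*sqrt(6)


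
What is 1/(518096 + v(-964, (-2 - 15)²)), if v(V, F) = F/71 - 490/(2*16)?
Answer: 1136/588544285 ≈ 1.9302e-6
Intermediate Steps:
v(V, F) = -245/16 + F/71 (v(V, F) = F*(1/71) - 490/32 = F/71 - 490*1/32 = F/71 - 245/16 = -245/16 + F/71)
1/(518096 + v(-964, (-2 - 15)²)) = 1/(518096 + (-245/16 + (-2 - 15)²/71)) = 1/(518096 + (-245/16 + (1/71)*(-17)²)) = 1/(518096 + (-245/16 + (1/71)*289)) = 1/(518096 + (-245/16 + 289/71)) = 1/(518096 - 12771/1136) = 1/(588544285/1136) = 1136/588544285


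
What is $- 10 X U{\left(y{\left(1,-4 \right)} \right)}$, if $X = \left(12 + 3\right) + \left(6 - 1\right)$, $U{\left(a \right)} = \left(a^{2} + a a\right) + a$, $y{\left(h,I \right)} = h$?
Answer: $-600$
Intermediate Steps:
$U{\left(a \right)} = a + 2 a^{2}$ ($U{\left(a \right)} = \left(a^{2} + a^{2}\right) + a = 2 a^{2} + a = a + 2 a^{2}$)
$X = 20$ ($X = 15 + 5 = 20$)
$- 10 X U{\left(y{\left(1,-4 \right)} \right)} = \left(-10\right) 20 \cdot 1 \left(1 + 2 \cdot 1\right) = - 200 \cdot 1 \left(1 + 2\right) = - 200 \cdot 1 \cdot 3 = \left(-200\right) 3 = -600$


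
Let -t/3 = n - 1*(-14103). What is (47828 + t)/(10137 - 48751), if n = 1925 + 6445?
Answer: 19591/38614 ≈ 0.50735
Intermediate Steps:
n = 8370
t = -67419 (t = -3*(8370 - 1*(-14103)) = -3*(8370 + 14103) = -3*22473 = -67419)
(47828 + t)/(10137 - 48751) = (47828 - 67419)/(10137 - 48751) = -19591/(-38614) = -19591*(-1/38614) = 19591/38614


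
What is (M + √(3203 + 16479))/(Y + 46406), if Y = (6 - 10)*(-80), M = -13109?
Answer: -13109/46726 + √19682/46726 ≈ -0.27755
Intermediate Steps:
Y = 320 (Y = -4*(-80) = 320)
(M + √(3203 + 16479))/(Y + 46406) = (-13109 + √(3203 + 16479))/(320 + 46406) = (-13109 + √19682)/46726 = (-13109 + √19682)*(1/46726) = -13109/46726 + √19682/46726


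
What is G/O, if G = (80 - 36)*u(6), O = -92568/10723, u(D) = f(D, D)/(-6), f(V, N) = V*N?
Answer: 117953/3857 ≈ 30.582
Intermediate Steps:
f(V, N) = N*V
u(D) = -D**2/6 (u(D) = (D*D)/(-6) = D**2*(-1/6) = -D**2/6)
O = -92568/10723 (O = -92568*1/10723 = -92568/10723 ≈ -8.6327)
G = -264 (G = (80 - 36)*(-1/6*6**2) = 44*(-1/6*36) = 44*(-6) = -264)
G/O = -264/(-92568/10723) = -264*(-10723/92568) = 117953/3857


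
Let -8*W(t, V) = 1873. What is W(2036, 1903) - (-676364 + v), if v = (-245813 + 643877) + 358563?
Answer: -643977/8 ≈ -80497.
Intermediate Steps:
v = 756627 (v = 398064 + 358563 = 756627)
W(t, V) = -1873/8 (W(t, V) = -⅛*1873 = -1873/8)
W(2036, 1903) - (-676364 + v) = -1873/8 - (-676364 + 756627) = -1873/8 - 1*80263 = -1873/8 - 80263 = -643977/8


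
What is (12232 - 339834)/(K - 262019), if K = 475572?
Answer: -327602/213553 ≈ -1.5341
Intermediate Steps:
(12232 - 339834)/(K - 262019) = (12232 - 339834)/(475572 - 262019) = -327602/213553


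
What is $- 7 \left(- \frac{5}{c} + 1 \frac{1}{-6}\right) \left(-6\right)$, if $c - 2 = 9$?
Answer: $- \frac{287}{11} \approx -26.091$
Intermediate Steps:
$c = 11$ ($c = 2 + 9 = 11$)
$- 7 \left(- \frac{5}{c} + 1 \frac{1}{-6}\right) \left(-6\right) = - 7 \left(- \frac{5}{11} + 1 \frac{1}{-6}\right) \left(-6\right) = - 7 \left(\left(-5\right) \frac{1}{11} + 1 \left(- \frac{1}{6}\right)\right) \left(-6\right) = - 7 \left(- \frac{5}{11} - \frac{1}{6}\right) \left(-6\right) = \left(-7\right) \left(- \frac{41}{66}\right) \left(-6\right) = \frac{287}{66} \left(-6\right) = - \frac{287}{11}$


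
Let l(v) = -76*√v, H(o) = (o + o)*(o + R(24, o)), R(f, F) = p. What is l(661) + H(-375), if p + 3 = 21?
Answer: 267750 - 76*√661 ≈ 2.6580e+5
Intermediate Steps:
p = 18 (p = -3 + 21 = 18)
R(f, F) = 18
H(o) = 2*o*(18 + o) (H(o) = (o + o)*(o + 18) = (2*o)*(18 + o) = 2*o*(18 + o))
l(661) + H(-375) = -76*√661 + 2*(-375)*(18 - 375) = -76*√661 + 2*(-375)*(-357) = -76*√661 + 267750 = 267750 - 76*√661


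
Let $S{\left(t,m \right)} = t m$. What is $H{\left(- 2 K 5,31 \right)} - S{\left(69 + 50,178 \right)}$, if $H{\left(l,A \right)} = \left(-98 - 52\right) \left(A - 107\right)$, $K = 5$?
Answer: $-9782$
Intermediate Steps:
$S{\left(t,m \right)} = m t$
$H{\left(l,A \right)} = 16050 - 150 A$ ($H{\left(l,A \right)} = - 150 \left(-107 + A\right) = 16050 - 150 A$)
$H{\left(- 2 K 5,31 \right)} - S{\left(69 + 50,178 \right)} = \left(16050 - 4650\right) - 178 \left(69 + 50\right) = \left(16050 - 4650\right) - 178 \cdot 119 = 11400 - 21182 = -9782$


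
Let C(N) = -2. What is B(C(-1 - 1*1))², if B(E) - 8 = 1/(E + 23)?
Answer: 28561/441 ≈ 64.764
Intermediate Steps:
B(E) = 8 + 1/(23 + E) (B(E) = 8 + 1/(E + 23) = 8 + 1/(23 + E))
B(C(-1 - 1*1))² = ((185 + 8*(-2))/(23 - 2))² = ((185 - 16)/21)² = ((1/21)*169)² = (169/21)² = 28561/441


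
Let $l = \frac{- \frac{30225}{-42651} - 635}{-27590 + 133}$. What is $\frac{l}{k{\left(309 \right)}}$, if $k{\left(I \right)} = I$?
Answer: $\frac{9017720}{120620056221} \approx 7.4761 \cdot 10^{-5}$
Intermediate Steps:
$l = \frac{9017720}{390356169}$ ($l = \frac{\left(-30225\right) \left(- \frac{1}{42651}\right) - 635}{-27457} = \left(\frac{10075}{14217} - 635\right) \left(- \frac{1}{27457}\right) = \left(- \frac{9017720}{14217}\right) \left(- \frac{1}{27457}\right) = \frac{9017720}{390356169} \approx 0.023101$)
$\frac{l}{k{\left(309 \right)}} = \frac{9017720}{390356169 \cdot 309} = \frac{9017720}{390356169} \cdot \frac{1}{309} = \frac{9017720}{120620056221}$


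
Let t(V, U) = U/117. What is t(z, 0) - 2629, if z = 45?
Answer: -2629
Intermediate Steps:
t(V, U) = U/117 (t(V, U) = U*(1/117) = U/117)
t(z, 0) - 2629 = (1/117)*0 - 2629 = 0 - 2629 = -2629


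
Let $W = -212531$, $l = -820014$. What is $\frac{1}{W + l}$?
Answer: $- \frac{1}{1032545} \approx -9.6848 \cdot 10^{-7}$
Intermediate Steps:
$\frac{1}{W + l} = \frac{1}{-212531 - 820014} = \frac{1}{-1032545} = - \frac{1}{1032545}$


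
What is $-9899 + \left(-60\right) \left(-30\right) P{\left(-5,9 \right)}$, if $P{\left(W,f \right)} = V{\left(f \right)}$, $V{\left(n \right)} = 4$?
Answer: $-2699$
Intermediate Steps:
$P{\left(W,f \right)} = 4$
$-9899 + \left(-60\right) \left(-30\right) P{\left(-5,9 \right)} = -9899 + \left(-60\right) \left(-30\right) 4 = -9899 + 1800 \cdot 4 = -9899 + 7200 = -2699$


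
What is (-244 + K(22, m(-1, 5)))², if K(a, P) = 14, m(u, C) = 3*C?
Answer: 52900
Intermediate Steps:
(-244 + K(22, m(-1, 5)))² = (-244 + 14)² = (-230)² = 52900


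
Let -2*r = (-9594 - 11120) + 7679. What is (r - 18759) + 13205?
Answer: 1927/2 ≈ 963.50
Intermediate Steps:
r = 13035/2 (r = -((-9594 - 11120) + 7679)/2 = -(-20714 + 7679)/2 = -½*(-13035) = 13035/2 ≈ 6517.5)
(r - 18759) + 13205 = (13035/2 - 18759) + 13205 = -24483/2 + 13205 = 1927/2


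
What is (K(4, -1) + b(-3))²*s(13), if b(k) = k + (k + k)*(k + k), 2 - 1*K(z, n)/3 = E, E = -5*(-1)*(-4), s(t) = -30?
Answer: -294030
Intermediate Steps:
E = -20 (E = 5*(-4) = -20)
K(z, n) = 66 (K(z, n) = 6 - 3*(-20) = 6 + 60 = 66)
b(k) = k + 4*k² (b(k) = k + (2*k)*(2*k) = k + 4*k²)
(K(4, -1) + b(-3))²*s(13) = (66 - 3*(1 + 4*(-3)))²*(-30) = (66 - 3*(1 - 12))²*(-30) = (66 - 3*(-11))²*(-30) = (66 + 33)²*(-30) = 99²*(-30) = 9801*(-30) = -294030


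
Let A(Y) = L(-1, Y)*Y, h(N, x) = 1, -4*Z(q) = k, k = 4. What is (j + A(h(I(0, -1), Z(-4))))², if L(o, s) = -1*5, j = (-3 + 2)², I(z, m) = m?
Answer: 16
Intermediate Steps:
Z(q) = -1 (Z(q) = -¼*4 = -1)
j = 1 (j = (-1)² = 1)
L(o, s) = -5
A(Y) = -5*Y
(j + A(h(I(0, -1), Z(-4))))² = (1 - 5*1)² = (1 - 5)² = (-4)² = 16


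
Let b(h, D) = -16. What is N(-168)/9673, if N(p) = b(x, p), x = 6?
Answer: -16/9673 ≈ -0.0016541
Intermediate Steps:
N(p) = -16
N(-168)/9673 = -16/9673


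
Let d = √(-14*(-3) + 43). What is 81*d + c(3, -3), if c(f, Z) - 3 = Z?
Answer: 81*√85 ≈ 746.78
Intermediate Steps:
c(f, Z) = 3 + Z
d = √85 (d = √(42 + 43) = √85 ≈ 9.2195)
81*d + c(3, -3) = 81*√85 + (3 - 3) = 81*√85 + 0 = 81*√85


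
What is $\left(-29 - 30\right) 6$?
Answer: $-354$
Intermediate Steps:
$\left(-29 - 30\right) 6 = \left(-59\right) 6 = -354$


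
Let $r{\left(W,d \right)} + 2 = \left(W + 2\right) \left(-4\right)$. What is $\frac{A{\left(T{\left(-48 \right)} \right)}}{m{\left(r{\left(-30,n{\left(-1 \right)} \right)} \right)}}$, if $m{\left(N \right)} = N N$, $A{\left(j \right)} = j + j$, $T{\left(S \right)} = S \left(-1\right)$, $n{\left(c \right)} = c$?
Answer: $\frac{24}{3025} \approx 0.0079339$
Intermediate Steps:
$T{\left(S \right)} = - S$
$A{\left(j \right)} = 2 j$
$r{\left(W,d \right)} = -10 - 4 W$ ($r{\left(W,d \right)} = -2 + \left(W + 2\right) \left(-4\right) = -2 + \left(2 + W\right) \left(-4\right) = -2 - \left(8 + 4 W\right) = -10 - 4 W$)
$m{\left(N \right)} = N^{2}$
$\frac{A{\left(T{\left(-48 \right)} \right)}}{m{\left(r{\left(-30,n{\left(-1 \right)} \right)} \right)}} = \frac{2 \left(\left(-1\right) \left(-48\right)\right)}{\left(-10 - -120\right)^{2}} = \frac{2 \cdot 48}{\left(-10 + 120\right)^{2}} = \frac{96}{110^{2}} = \frac{96}{12100} = 96 \cdot \frac{1}{12100} = \frac{24}{3025}$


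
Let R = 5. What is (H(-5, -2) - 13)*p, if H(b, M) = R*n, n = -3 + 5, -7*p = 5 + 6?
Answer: 33/7 ≈ 4.7143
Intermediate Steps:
p = -11/7 (p = -(5 + 6)/7 = -1/7*11 = -11/7 ≈ -1.5714)
n = 2
H(b, M) = 10 (H(b, M) = 5*2 = 10)
(H(-5, -2) - 13)*p = (10 - 13)*(-11/7) = -3*(-11/7) = 33/7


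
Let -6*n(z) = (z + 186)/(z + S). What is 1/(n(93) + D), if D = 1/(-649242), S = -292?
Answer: 64599579/15094777 ≈ 4.2796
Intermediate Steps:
D = -1/649242 ≈ -1.5403e-6
n(z) = -(186 + z)/(6*(-292 + z)) (n(z) = -(z + 186)/(6*(z - 292)) = -(186 + z)/(6*(-292 + z)))
1/(n(93) + D) = 1/((-186 - 1*93)/(6*(-292 + 93)) - 1/649242) = 1/((⅙)*(-186 - 93)/(-199) - 1/649242) = 1/((⅙)*(-1/199)*(-279) - 1/649242) = 1/(93/398 - 1/649242) = 1/(15094777/64599579) = 64599579/15094777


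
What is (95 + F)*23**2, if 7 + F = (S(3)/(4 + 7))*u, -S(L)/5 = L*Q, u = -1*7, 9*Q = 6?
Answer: 549102/11 ≈ 49918.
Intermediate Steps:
Q = 2/3 (Q = (1/9)*6 = 2/3 ≈ 0.66667)
u = -7
S(L) = -10*L/3 (S(L) = -5*L*2/3 = -10*L/3)
F = -7/11 (F = -7 + ((-10/3*3)/(4 + 7))*(-7) = -7 + (-10/11)*(-7) = -7 + ((1/11)*(-10))*(-7) = -7 - 10/11*(-7) = -7 + 70/11 = -7/11 ≈ -0.63636)
(95 + F)*23**2 = (95 - 7/11)*23**2 = (1038/11)*529 = 549102/11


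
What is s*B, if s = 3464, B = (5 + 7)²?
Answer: 498816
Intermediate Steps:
B = 144 (B = 12² = 144)
s*B = 3464*144 = 498816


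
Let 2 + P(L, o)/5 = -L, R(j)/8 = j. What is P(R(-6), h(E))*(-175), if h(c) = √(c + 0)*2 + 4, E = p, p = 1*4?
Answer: -40250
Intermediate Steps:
p = 4
E = 4
h(c) = 4 + 2*√c (h(c) = √c*2 + 4 = 2*√c + 4 = 4 + 2*√c)
R(j) = 8*j
P(L, o) = -10 - 5*L (P(L, o) = -10 + 5*(-L) = -10 - 5*L)
P(R(-6), h(E))*(-175) = (-10 - 40*(-6))*(-175) = (-10 - 5*(-48))*(-175) = (-10 + 240)*(-175) = 230*(-175) = -40250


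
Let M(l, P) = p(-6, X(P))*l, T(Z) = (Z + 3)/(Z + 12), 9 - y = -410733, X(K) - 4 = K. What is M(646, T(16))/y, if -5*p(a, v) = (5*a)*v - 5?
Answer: 6919/151326 ≈ 0.045722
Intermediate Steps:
X(K) = 4 + K
y = 410742 (y = 9 - 1*(-410733) = 9 + 410733 = 410742)
T(Z) = (3 + Z)/(12 + Z)
p(a, v) = 1 - a*v (p(a, v) = -((5*a)*v - 5)/5 = -(5*a*v - 5)/5 = -(-5 + 5*a*v)/5 = 1 - a*v)
M(l, P) = l*(25 + 6*P) (M(l, P) = (1 - 1*(-6)*(4 + P))*l = (1 + (24 + 6*P))*l = (25 + 6*P)*l = l*(25 + 6*P))
M(646, T(16))/y = (646*(25 + 6*((3 + 16)/(12 + 16))))/410742 = (646*(25 + 6*(19/28)))*(1/410742) = (646*(25 + 57/14))*(1/410742) = (646*(407/14))*(1/410742) = (131461/7)*(1/410742) = 6919/151326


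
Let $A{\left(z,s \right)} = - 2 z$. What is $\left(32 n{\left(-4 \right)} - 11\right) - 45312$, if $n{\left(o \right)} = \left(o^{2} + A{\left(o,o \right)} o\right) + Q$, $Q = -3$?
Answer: $-45931$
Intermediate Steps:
$n{\left(o \right)} = -3 - o^{2}$ ($n{\left(o \right)} = \left(o^{2} + - 2 o o\right) - 3 = \left(o^{2} - 2 o^{2}\right) - 3 = - o^{2} - 3 = -3 - o^{2}$)
$\left(32 n{\left(-4 \right)} - 11\right) - 45312 = \left(32 \left(-3 - \left(-4\right)^{2}\right) - 11\right) - 45312 = \left(32 \left(-3 - 16\right) - 11\right) - 45312 = \left(32 \left(-19\right) - 11\right) - 45312 = \left(-608 - 11\right) - 45312 = -619 - 45312 = -45931$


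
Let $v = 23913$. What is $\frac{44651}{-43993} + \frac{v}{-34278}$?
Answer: $- \frac{29684501}{17333242} \approx -1.7126$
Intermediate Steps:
$\frac{44651}{-43993} + \frac{v}{-34278} = \frac{44651}{-43993} + \frac{23913}{-34278} = 44651 \left(- \frac{1}{43993}\right) + 23913 \left(- \frac{1}{34278}\right) = - \frac{44651}{43993} - \frac{7971}{11426} = - \frac{29684501}{17333242}$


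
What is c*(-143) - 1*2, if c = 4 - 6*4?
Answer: 2858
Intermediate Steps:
c = -20 (c = 4 - 24 = -20)
c*(-143) - 1*2 = -20*(-143) - 1*2 = 2860 - 2 = 2858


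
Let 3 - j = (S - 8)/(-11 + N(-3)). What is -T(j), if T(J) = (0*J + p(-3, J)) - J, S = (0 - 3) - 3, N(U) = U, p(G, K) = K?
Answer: 0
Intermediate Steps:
S = -6 (S = -3 - 3 = -6)
j = 2 (j = 3 - (-6 - 8)/(-11 - 3) = 3 - (-14)/(-14) = 3 - (-14)*(-1)/14 = 3 - 1*1 = 3 - 1 = 2)
T(J) = 0 (T(J) = (0*J + J) - J = (0 + J) - J = J - J = 0)
-T(j) = -1*0 = 0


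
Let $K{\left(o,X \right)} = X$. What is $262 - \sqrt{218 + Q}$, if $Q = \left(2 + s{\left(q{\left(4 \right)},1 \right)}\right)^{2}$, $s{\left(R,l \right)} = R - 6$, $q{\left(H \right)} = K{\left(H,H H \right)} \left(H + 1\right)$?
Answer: $262 - 9 \sqrt{74} \approx 184.58$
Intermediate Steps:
$q{\left(H \right)} = H^{2} \left(1 + H\right)$ ($q{\left(H \right)} = H H \left(H + 1\right) = H^{2} \left(1 + H\right)$)
$s{\left(R,l \right)} = -6 + R$ ($s{\left(R,l \right)} = R - 6 = -6 + R$)
$Q = 5776$ ($Q = \left(2 - \left(6 - 4^{2} \left(1 + 4\right)\right)\right)^{2} = \left(2 + \left(-6 + 16 \cdot 5\right)\right)^{2} = \left(2 + \left(-6 + 80\right)\right)^{2} = \left(2 + 74\right)^{2} = 76^{2} = 5776$)
$262 - \sqrt{218 + Q} = 262 - \sqrt{218 + 5776} = 262 - \sqrt{5994} = 262 - 9 \sqrt{74}$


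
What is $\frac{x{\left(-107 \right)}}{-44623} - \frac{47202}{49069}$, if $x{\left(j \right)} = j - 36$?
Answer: $- \frac{2099277979}{2189605987} \approx -0.95875$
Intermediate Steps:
$x{\left(j \right)} = -36 + j$ ($x{\left(j \right)} = j - 36 = -36 + j$)
$\frac{x{\left(-107 \right)}}{-44623} - \frac{47202}{49069} = \frac{-36 - 107}{-44623} - \frac{47202}{49069} = \left(-143\right) \left(- \frac{1}{44623}\right) - \frac{47202}{49069} = \frac{143}{44623} - \frac{47202}{49069} = - \frac{2099277979}{2189605987}$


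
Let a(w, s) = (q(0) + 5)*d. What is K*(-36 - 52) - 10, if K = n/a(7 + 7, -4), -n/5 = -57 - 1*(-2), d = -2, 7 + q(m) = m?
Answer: -6060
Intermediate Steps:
q(m) = -7 + m
a(w, s) = 4 (a(w, s) = ((-7 + 0) + 5)*(-2) = (-7 + 5)*(-2) = -2*(-2) = 4)
n = 275 (n = -5*(-57 - 1*(-2)) = -5*(-57 + 2) = -5*(-55) = 275)
K = 275/4 ≈ 68.750
K*(-36 - 52) - 10 = 275*(-36 - 52)/4 - 10 = (275/4)*(-88) - 10 = -6050 - 10 = -6060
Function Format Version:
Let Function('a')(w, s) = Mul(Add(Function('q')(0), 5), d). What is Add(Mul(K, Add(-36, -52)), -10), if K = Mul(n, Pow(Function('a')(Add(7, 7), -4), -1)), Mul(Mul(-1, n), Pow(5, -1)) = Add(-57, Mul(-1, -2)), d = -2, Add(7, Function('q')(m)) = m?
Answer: -6060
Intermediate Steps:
Function('q')(m) = Add(-7, m)
Function('a')(w, s) = 4 (Function('a')(w, s) = Mul(Add(Add(-7, 0), 5), -2) = Mul(Add(-7, 5), -2) = Mul(-2, -2) = 4)
n = 275 (n = Mul(-5, Add(-57, Mul(-1, -2))) = Mul(-5, Add(-57, 2)) = Mul(-5, -55) = 275)
K = Rational(275, 4) (K = Mul(275, Pow(4, -1)) = Mul(275, Rational(1, 4)) = Rational(275, 4) ≈ 68.750)
Add(Mul(K, Add(-36, -52)), -10) = Add(Mul(Rational(275, 4), Add(-36, -52)), -10) = Add(Mul(Rational(275, 4), -88), -10) = Add(-6050, -10) = -6060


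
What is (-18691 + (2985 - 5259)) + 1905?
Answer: -19060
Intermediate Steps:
(-18691 + (2985 - 5259)) + 1905 = (-18691 - 2274) + 1905 = -20965 + 1905 = -19060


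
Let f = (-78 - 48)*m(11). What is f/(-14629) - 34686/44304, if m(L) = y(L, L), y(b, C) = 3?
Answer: -81779097/108020536 ≈ -0.75707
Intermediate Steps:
m(L) = 3
f = -378 (f = (-78 - 48)*3 = -126*3 = -378)
f/(-14629) - 34686/44304 = -378/(-14629) - 34686/44304 = -378*(-1/14629) - 34686*1/44304 = 378/14629 - 5781/7384 = -81779097/108020536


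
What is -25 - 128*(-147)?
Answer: 18791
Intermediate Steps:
-25 - 128*(-147) = -25 + 18816 = 18791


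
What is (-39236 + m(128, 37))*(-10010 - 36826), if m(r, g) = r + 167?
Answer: 1823840676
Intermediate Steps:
m(r, g) = 167 + r
(-39236 + m(128, 37))*(-10010 - 36826) = (-39236 + (167 + 128))*(-10010 - 36826) = (-39236 + 295)*(-46836) = -38941*(-46836) = 1823840676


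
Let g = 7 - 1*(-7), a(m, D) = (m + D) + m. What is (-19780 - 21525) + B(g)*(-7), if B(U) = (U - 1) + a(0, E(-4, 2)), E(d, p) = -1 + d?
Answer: -41361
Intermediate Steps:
a(m, D) = D + 2*m (a(m, D) = (D + m) + m = D + 2*m)
g = 14 (g = 7 + 7 = 14)
B(U) = -6 + U (B(U) = (U - 1) + ((-1 - 4) + 2*0) = (-1 + U) + (-5 + 0) = (-1 + U) - 5 = -6 + U)
(-19780 - 21525) + B(g)*(-7) = (-19780 - 21525) + (-6 + 14)*(-7) = -41305 + 8*(-7) = -41305 - 56 = -41361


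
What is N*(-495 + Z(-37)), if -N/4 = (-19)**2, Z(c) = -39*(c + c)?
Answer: -3452604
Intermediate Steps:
Z(c) = -78*c
N = -1444 (N = -4*(-19)**2 = -4*361 = -1444)
N*(-495 + Z(-37)) = -1444*(-495 - 78*(-37)) = -1444*(-495 + 2886) = -1444*2391 = -3452604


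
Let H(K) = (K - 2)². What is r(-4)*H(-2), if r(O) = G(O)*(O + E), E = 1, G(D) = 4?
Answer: -192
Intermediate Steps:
r(O) = 4 + 4*O (r(O) = 4*(O + 1) = 4*(1 + O) = 4 + 4*O)
H(K) = (-2 + K)²
r(-4)*H(-2) = (4 + 4*(-4))*(-2 - 2)² = (4 - 16)*(-4)² = -12*16 = -192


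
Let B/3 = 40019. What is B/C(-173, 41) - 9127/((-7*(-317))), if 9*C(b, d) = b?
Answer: -2399237318/383887 ≈ -6249.9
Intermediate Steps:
B = 120057 (B = 3*40019 = 120057)
C(b, d) = b/9
B/C(-173, 41) - 9127/((-7*(-317))) = 120057/(((1/9)*(-173))) - 9127/((-7*(-317))) = 120057/(-173/9) - 9127/2219 = 120057*(-9/173) - 9127*1/2219 = -1080513/173 - 9127/2219 = -2399237318/383887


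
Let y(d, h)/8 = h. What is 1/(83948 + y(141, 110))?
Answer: 1/84828 ≈ 1.1789e-5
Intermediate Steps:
y(d, h) = 8*h
1/(83948 + y(141, 110)) = 1/(83948 + 8*110) = 1/(83948 + 880) = 1/84828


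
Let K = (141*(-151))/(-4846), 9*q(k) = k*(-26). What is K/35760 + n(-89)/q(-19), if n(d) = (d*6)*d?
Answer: 12353883578399/14267787040 ≈ 865.86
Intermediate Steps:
q(k) = -26*k/9 (q(k) = (k*(-26))/9 = (-26*k)/9 = -26*k/9)
n(d) = 6*d² (n(d) = (6*d)*d = 6*d²)
K = 21291/4846 (K = -21291*(-1/4846) = 21291/4846 ≈ 4.3935)
K/35760 + n(-89)/q(-19) = (21291/4846)/35760 + (6*(-89)²)/((-26/9*(-19))) = (21291/4846)*(1/35760) + (6*7921)/(494/9) = 7097/57764320 + 47526*(9/494) = 7097/57764320 + 213867/247 = 12353883578399/14267787040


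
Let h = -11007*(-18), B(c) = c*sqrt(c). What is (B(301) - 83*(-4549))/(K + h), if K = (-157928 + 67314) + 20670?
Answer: 377567/128182 + 301*sqrt(301)/128182 ≈ 2.9863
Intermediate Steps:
K = -69944 (K = -90614 + 20670 = -69944)
B(c) = c**(3/2)
h = 198126
(B(301) - 83*(-4549))/(K + h) = (301**(3/2) - 83*(-4549))/(-69944 + 198126) = (301*sqrt(301) + 377567)/128182 = (377567 + 301*sqrt(301))*(1/128182) = 377567/128182 + 301*sqrt(301)/128182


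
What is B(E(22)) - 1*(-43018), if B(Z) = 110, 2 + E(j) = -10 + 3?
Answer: 43128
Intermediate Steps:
E(j) = -9 (E(j) = -2 + (-10 + 3) = -2 - 7 = -9)
B(E(22)) - 1*(-43018) = 110 - 1*(-43018) = 110 + 43018 = 43128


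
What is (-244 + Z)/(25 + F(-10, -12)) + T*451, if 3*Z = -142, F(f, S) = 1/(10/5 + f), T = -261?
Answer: -70280459/597 ≈ -1.1772e+5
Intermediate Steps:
F(f, S) = 1/(2 + f) (F(f, S) = 1/(10*(⅕) + f) = 1/(2 + f))
Z = -142/3 (Z = (⅓)*(-142) = -142/3 ≈ -47.333)
(-244 + Z)/(25 + F(-10, -12)) + T*451 = (-244 - 142/3)/(25 + 1/(2 - 10)) - 261*451 = -874/(3*(25 + 1/(-8))) - 117711 = -874/(3*(25 - ⅛)) - 117711 = -874/(3*199/8) - 117711 = -874/3*8/199 - 117711 = -6992/597 - 117711 = -70280459/597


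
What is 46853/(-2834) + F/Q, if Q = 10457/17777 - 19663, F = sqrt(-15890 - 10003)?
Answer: -46853/2834 - 17777*I*sqrt(2877)/116512898 ≈ -16.532 - 0.0081838*I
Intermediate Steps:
F = 3*I*sqrt(2877) (F = sqrt(-25893) = 3*I*sqrt(2877) ≈ 160.91*I)
Q = -349538694/17777 (Q = 10457*(1/17777) - 19663 = 10457/17777 - 19663 = -349538694/17777 ≈ -19662.)
46853/(-2834) + F/Q = 46853/(-2834) + (3*I*sqrt(2877))/(-349538694/17777) = 46853*(-1/2834) + (3*I*sqrt(2877))*(-17777/349538694) = -46853/2834 - 17777*I*sqrt(2877)/116512898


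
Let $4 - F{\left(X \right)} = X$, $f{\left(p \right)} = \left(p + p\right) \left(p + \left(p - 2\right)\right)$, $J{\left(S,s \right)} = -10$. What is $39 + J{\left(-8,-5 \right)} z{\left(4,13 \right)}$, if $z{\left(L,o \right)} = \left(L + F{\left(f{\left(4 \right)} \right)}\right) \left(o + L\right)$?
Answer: $6839$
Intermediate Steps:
$f{\left(p \right)} = 2 p \left(-2 + 2 p\right)$ ($f{\left(p \right)} = 2 p \left(p + \left(-2 + p\right)\right) = 2 p \left(-2 + 2 p\right)$)
$F{\left(X \right)} = 4 - X$
$z{\left(L,o \right)} = \left(-44 + L\right) \left(L + o\right)$ ($z{\left(L,o \right)} = \left(L + \left(4 - 4 \cdot 4 \left(-1 + 4\right)\right)\right) \left(o + L\right) = \left(L + \left(4 - 4 \cdot 4 \cdot 3\right)\right) \left(L + o\right) = \left(L + \left(4 - 48\right)\right) \left(L + o\right) = \left(L - 44\right) \left(L + o\right) = \left(-44 + L\right) \left(L + o\right)$)
$39 + J{\left(-8,-5 \right)} z{\left(4,13 \right)} = 39 - 10 \left(4^{2} - 176 - 572 + 4 \cdot 13\right) = 39 - 10 \left(16 - 176 - 572 + 52\right) = 39 - -6800 = 39 + 6800 = 6839$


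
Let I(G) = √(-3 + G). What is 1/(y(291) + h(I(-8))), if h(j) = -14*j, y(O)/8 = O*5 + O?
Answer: 3492/48776795 + 7*I*√11/97553590 ≈ 7.1591e-5 + 2.3799e-7*I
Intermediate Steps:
y(O) = 48*O (y(O) = 8*(O*5 + O) = 8*(5*O + O) = 8*(6*O) = 48*O)
1/(y(291) + h(I(-8))) = 1/(48*291 - 14*√(-3 - 8)) = 1/(13968 - 14*I*√11)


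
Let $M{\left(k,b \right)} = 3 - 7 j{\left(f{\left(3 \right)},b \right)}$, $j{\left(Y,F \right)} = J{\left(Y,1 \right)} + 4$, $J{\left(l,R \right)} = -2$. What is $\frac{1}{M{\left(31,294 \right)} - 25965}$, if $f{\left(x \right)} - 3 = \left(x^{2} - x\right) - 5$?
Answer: $- \frac{1}{25976} \approx -3.8497 \cdot 10^{-5}$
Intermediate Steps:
$f{\left(x \right)} = -2 + x^{2} - x$ ($f{\left(x \right)} = 3 - \left(5 + x - x^{2}\right) = -2 + x^{2} - x$)
$j{\left(Y,F \right)} = 2$ ($j{\left(Y,F \right)} = -2 + 4 = 2$)
$M{\left(k,b \right)} = -11$ ($M{\left(k,b \right)} = 3 - 14 = -11$)
$\frac{1}{M{\left(31,294 \right)} - 25965} = \frac{1}{-11 - 25965} = \frac{1}{-25976} = - \frac{1}{25976}$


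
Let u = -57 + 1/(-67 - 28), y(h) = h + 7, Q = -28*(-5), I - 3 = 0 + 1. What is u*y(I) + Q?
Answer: -46276/95 ≈ -487.12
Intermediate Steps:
I = 4 (I = 3 + (0 + 1) = 3 + 1 = 4)
Q = 140
y(h) = 7 + h
u = -5416/95 (u = -57 + 1/(-95) = -57 - 1/95 = -5416/95 ≈ -57.010)
u*y(I) + Q = -5416*(7 + 4)/95 + 140 = -5416/95*11 + 140 = -59576/95 + 140 = -46276/95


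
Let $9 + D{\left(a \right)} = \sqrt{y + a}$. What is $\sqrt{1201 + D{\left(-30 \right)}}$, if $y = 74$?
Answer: $\sqrt{1192 + 2 \sqrt{11}} \approx 34.621$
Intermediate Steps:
$D{\left(a \right)} = -9 + \sqrt{74 + a}$
$\sqrt{1201 + D{\left(-30 \right)}} = \sqrt{1201 - \left(9 - \sqrt{74 - 30}\right)} = \sqrt{1201 - \left(9 - \sqrt{44}\right)} = \sqrt{1201 - \left(9 - 2 \sqrt{11}\right)} = \sqrt{1192 + 2 \sqrt{11}}$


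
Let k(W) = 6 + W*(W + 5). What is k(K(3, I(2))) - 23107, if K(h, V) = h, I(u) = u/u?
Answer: -23077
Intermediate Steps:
I(u) = 1
k(W) = 6 + W*(5 + W)
k(K(3, I(2))) - 23107 = (6 + 3² + 5*3) - 23107 = (6 + 9 + 15) - 23107 = 30 - 23107 = -23077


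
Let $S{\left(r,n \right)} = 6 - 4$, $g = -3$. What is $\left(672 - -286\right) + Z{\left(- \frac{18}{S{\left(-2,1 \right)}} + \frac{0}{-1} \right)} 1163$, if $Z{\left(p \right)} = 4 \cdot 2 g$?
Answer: $-26954$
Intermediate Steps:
$S{\left(r,n \right)} = 2$ ($S{\left(r,n \right)} = 6 - 4 = 2$)
$Z{\left(p \right)} = -24$ ($Z{\left(p \right)} = 4 \cdot 2 \left(-3\right) = 8 \left(-3\right) = -24$)
$\left(672 - -286\right) + Z{\left(- \frac{18}{S{\left(-2,1 \right)}} + \frac{0}{-1} \right)} 1163 = \left(672 - -286\right) - 27912 = \left(672 + 286\right) - 27912 = 958 - 27912 = -26954$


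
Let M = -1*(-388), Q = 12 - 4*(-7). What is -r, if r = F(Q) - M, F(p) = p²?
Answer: -1212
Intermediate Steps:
Q = 40 (Q = 12 - 1*(-28) = 12 + 28 = 40)
M = 388
r = 1212 (r = 40² - 1*388 = 1600 - 388 = 1212)
-r = -1*1212 = -1212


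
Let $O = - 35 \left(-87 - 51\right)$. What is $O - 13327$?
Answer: $-8497$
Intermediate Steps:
$O = 4830$ ($O = \left(-35\right) \left(-138\right) = 4830$)
$O - 13327 = 4830 - 13327 = -8497$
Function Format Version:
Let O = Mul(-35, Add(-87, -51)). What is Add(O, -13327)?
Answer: -8497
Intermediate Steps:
O = 4830 (O = Mul(-35, -138) = 4830)
Add(O, -13327) = Add(4830, -13327) = -8497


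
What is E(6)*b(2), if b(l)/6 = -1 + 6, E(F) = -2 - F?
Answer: -240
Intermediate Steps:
b(l) = 30 (b(l) = 6*(-1 + 6) = 6*5 = 30)
E(6)*b(2) = (-2 - 1*6)*30 = (-2 - 6)*30 = -8*30 = -240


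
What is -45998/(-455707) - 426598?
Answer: -194403648788/455707 ≈ -4.2660e+5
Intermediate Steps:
-45998/(-455707) - 426598 = -45998*(-1/455707) - 426598 = 45998/455707 - 426598 = -194403648788/455707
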